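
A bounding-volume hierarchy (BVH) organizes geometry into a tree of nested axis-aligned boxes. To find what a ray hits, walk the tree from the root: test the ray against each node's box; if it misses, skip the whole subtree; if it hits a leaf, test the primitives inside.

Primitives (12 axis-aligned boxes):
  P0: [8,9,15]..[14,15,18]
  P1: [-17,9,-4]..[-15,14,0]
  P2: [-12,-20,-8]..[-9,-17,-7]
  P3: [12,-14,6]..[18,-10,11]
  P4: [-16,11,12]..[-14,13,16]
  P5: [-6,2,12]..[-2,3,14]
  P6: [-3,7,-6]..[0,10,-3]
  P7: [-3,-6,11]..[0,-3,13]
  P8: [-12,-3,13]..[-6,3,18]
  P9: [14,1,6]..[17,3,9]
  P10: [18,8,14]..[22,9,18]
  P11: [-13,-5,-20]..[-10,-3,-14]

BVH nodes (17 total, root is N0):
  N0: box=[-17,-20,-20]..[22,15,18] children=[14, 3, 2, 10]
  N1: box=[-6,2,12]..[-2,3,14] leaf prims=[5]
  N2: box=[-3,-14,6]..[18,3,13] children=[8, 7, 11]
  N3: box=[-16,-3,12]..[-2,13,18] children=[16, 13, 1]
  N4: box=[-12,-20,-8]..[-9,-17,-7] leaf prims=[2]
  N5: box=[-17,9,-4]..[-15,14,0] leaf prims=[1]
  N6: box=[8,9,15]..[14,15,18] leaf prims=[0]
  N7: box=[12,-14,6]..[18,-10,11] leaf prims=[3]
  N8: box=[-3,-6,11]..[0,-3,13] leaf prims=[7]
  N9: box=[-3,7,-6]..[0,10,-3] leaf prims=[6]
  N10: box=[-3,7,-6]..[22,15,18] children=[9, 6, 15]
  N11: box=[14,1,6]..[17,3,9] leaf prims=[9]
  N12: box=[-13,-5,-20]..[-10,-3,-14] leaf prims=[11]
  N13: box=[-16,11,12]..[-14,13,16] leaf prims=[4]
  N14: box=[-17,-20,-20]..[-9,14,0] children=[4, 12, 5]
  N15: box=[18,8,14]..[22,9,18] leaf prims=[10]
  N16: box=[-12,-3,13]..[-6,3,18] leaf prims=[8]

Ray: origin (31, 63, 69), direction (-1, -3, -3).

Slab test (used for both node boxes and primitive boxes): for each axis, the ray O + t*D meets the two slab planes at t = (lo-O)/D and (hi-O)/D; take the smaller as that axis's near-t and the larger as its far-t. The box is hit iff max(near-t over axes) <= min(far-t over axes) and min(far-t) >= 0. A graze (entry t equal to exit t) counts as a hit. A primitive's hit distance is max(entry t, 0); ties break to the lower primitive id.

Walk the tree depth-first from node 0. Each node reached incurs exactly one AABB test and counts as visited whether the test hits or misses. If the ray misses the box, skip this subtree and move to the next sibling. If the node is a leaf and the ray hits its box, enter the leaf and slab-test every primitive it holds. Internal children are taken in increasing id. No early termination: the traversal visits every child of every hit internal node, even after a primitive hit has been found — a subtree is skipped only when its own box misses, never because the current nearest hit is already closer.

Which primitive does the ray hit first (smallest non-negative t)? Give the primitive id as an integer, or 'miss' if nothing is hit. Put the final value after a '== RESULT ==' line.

Traverse from the root:
N0 x:[9,48] y:[16,83/3] z:[17,89/3] -> hit [17,83/3], descend [2, 3, 10, 14]
  N2 x:[13,34] y:[20,77/3] z:[56/3,21] -> hit [20,21], descend [7, 8, 11]
    N7 x:[13,19] y:[73/3,77/3] z:[58/3,21] -> miss, prune
    N8 x:[31,34] y:[22,23] z:[56/3,58/3] -> miss, prune
    N11 x:[14,17] y:[20,62/3] z:[20,21] -> miss, prune
  N3 x:[33,47] y:[50/3,22] z:[17,19] -> miss, prune
  N10 x:[9,34] y:[16,56/3] z:[17,25] -> hit [17,56/3], descend [6, 9, 15]
    N6 x:[17,23] y:[16,18] z:[17,18] -> hit [17,18] leaf, test {P0@t=17}
    N9 x:[31,34] y:[53/3,56/3] z:[24,25] -> miss, prune
    N15 x:[9,13] y:[18,55/3] z:[17,55/3] -> miss, prune
  N14 x:[40,48] y:[49/3,83/3] z:[23,89/3] -> miss, prune

Summary -> nodes [0, 2, 7, 8, 11, 3, 10, 6, 9, 15, 14]; box-tests=11; leaf-entries=1; first=P0

== RESULT ==
0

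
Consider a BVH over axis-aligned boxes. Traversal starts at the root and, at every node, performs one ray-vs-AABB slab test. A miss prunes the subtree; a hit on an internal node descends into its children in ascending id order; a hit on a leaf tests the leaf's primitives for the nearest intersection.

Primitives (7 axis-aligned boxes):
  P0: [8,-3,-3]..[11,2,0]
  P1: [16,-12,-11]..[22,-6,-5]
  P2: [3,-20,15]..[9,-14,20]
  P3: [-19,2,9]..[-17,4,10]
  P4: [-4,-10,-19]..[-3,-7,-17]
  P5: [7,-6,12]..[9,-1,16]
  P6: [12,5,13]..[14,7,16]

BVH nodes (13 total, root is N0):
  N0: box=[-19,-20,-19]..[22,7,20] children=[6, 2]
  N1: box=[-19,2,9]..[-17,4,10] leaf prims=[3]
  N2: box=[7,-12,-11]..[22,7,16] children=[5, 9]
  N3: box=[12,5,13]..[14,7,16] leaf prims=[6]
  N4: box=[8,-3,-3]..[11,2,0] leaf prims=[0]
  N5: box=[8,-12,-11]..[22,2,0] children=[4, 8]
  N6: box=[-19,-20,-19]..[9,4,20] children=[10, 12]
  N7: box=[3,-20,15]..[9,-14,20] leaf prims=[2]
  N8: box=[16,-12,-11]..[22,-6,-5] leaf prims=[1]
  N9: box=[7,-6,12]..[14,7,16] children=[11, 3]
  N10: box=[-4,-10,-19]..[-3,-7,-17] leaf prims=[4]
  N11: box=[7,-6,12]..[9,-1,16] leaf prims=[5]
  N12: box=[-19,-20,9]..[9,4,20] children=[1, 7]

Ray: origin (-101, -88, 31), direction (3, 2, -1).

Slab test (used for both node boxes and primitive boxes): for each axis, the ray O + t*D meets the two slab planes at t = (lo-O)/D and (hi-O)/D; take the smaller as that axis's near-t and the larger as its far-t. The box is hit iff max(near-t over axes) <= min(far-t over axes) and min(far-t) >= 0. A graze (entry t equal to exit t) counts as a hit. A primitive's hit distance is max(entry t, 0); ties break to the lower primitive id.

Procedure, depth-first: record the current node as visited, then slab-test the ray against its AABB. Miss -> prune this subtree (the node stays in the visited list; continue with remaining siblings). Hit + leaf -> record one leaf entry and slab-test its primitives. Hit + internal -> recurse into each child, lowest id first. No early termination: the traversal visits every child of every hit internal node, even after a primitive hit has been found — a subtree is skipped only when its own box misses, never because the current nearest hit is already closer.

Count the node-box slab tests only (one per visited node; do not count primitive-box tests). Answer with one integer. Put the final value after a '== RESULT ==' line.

Trace the traversal:
N0 x:[82/3,41] y:[34,95/2] z:[11,50] -> hit [34,41], descend [2, 6]
  N2 x:[36,41] y:[38,95/2] z:[15,42] -> hit [38,41], descend [5, 9]
    N5 x:[109/3,41] y:[38,45] z:[31,42] -> hit [38,41], descend [4, 8]
      N4 x:[109/3,112/3] y:[85/2,45] z:[31,34] -> miss, prune
      N8 x:[39,41] y:[38,41] z:[36,42] -> hit [39,41] leaf, test {P1@t=39}
    N9 x:[36,115/3] y:[41,95/2] z:[15,19] -> miss, prune
  N6 x:[82/3,110/3] y:[34,46] z:[11,50] -> hit [34,110/3], descend [10, 12]
    N10 x:[97/3,98/3] y:[39,81/2] z:[48,50] -> miss, prune
    N12 x:[82/3,110/3] y:[34,46] z:[11,22] -> miss, prune

9 AABB tests over nodes [0, 2, 5, 4, 8, 9, 6, 10, 12]; 1 leaf entered; closest P1.

== RESULT ==
9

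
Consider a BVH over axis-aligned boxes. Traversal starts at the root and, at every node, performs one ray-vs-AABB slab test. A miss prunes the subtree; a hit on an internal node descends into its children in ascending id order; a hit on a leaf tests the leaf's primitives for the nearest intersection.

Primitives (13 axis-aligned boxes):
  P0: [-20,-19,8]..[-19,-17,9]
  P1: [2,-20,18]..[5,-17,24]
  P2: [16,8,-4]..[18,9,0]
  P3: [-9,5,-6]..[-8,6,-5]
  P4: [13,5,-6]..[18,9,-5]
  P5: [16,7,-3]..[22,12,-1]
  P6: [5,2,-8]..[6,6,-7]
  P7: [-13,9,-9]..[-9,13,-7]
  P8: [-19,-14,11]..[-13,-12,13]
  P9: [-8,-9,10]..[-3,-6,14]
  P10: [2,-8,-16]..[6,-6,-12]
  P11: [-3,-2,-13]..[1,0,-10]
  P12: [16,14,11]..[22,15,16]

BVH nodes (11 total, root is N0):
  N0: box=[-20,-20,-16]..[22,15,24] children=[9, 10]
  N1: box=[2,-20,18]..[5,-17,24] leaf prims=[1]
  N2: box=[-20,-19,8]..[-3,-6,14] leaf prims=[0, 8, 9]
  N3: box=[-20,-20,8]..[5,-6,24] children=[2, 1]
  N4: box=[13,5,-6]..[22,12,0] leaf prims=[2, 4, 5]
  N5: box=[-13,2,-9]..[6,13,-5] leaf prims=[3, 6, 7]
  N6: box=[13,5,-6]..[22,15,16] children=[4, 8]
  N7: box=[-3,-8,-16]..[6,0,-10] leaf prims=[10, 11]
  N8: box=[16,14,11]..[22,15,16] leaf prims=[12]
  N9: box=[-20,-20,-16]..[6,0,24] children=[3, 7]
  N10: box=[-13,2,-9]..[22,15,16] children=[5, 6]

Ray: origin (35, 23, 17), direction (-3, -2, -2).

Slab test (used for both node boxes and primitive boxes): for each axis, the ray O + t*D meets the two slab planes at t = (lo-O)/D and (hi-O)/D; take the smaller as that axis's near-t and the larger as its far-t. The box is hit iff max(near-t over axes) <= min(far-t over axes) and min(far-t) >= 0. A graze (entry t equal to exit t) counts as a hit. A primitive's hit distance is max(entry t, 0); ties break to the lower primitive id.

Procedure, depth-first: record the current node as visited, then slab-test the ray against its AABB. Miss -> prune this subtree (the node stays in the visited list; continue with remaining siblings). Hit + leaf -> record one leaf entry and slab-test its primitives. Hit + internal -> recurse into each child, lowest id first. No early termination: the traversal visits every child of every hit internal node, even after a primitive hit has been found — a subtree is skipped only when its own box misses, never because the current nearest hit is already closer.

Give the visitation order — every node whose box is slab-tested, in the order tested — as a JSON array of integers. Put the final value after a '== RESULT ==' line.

Walk:
N0 x:[13/3,55/3] y:[4,43/2] z:[-7/2,33/2] -> hit [13/3,33/2], descend [9, 10]
  N9 x:[29/3,55/3] y:[23/2,43/2] z:[-7/2,33/2] -> hit [23/2,33/2], descend [3, 7]
    N3 x:[10,55/3] y:[29/2,43/2] z:[-7/2,9/2] -> miss, prune
    N7 x:[29/3,38/3] y:[23/2,31/2] z:[27/2,33/2] -> miss, prune
  N10 x:[13/3,16] y:[4,21/2] z:[1/2,13] -> hit [13/3,21/2], descend [5, 6]
    N5 x:[29/3,16] y:[5,21/2] z:[11,13] -> miss, prune
    N6 x:[13/3,22/3] y:[4,9] z:[1/2,23/2] -> hit [13/3,22/3], descend [4, 8]
      N4 x:[13/3,22/3] y:[11/2,9] z:[17/2,23/2] -> miss, prune
      N8 x:[13/3,19/3] y:[4,9/2] z:[1/2,3] -> miss, prune

9 AABB tests over nodes [0, 9, 3, 7, 10, 5, 6, 4, 8]; 0 leaves entered; closest miss.

== RESULT ==
[0, 9, 3, 7, 10, 5, 6, 4, 8]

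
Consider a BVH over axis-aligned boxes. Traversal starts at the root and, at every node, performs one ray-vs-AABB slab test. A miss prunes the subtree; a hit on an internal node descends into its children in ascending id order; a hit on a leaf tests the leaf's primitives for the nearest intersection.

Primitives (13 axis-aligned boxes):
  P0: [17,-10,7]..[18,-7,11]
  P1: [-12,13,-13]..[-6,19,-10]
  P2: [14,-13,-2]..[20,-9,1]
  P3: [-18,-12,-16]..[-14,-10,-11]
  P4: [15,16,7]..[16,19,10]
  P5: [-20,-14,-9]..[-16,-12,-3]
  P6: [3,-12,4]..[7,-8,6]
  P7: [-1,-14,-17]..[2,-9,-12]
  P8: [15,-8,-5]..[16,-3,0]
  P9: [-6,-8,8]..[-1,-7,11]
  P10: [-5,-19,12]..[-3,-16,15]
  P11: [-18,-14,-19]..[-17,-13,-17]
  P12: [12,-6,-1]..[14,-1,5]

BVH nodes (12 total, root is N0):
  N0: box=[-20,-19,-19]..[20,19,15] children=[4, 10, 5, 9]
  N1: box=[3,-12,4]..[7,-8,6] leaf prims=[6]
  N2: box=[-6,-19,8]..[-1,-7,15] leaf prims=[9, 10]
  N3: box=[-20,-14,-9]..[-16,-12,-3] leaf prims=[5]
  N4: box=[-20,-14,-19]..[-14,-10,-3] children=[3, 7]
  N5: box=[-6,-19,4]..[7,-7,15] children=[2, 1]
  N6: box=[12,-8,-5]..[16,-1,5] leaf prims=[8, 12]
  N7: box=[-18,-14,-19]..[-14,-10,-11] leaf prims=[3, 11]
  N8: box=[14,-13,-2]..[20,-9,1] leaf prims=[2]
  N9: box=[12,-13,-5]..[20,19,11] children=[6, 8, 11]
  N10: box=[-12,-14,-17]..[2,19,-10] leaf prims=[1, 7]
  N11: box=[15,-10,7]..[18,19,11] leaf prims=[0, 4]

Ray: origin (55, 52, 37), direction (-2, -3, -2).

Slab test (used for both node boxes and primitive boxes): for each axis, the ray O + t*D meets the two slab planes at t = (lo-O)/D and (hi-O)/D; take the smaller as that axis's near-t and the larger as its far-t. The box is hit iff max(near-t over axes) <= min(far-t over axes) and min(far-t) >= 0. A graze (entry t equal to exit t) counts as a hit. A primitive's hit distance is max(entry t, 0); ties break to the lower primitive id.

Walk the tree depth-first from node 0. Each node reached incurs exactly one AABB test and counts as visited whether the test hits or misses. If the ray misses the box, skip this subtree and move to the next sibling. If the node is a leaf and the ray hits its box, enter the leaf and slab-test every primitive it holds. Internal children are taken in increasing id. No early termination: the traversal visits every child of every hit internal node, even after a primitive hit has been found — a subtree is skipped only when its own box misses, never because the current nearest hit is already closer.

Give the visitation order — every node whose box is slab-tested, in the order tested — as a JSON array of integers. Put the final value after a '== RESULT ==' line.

Traverse from the root:
N0 x:[35/2,75/2] y:[11,71/3] z:[11,28] -> hit [35/2,71/3], descend [4, 5, 9, 10]
  N4 x:[69/2,75/2] y:[62/3,22] z:[20,28] -> miss, prune
  N5 x:[24,61/2] y:[59/3,71/3] z:[11,33/2] -> miss, prune
  N9 x:[35/2,43/2] y:[11,65/3] z:[13,21] -> hit [35/2,21], descend [6, 8, 11]
    N6 x:[39/2,43/2] y:[53/3,20] z:[16,21] -> hit [39/2,20] leaf, test {P8@t=39/2, P12(miss)}
    N8 x:[35/2,41/2] y:[61/3,65/3] z:[18,39/2] -> miss, prune
    N11 x:[37/2,20] y:[11,62/3] z:[13,15] -> miss, prune
  N10 x:[53/2,67/2] y:[11,22] z:[47/2,27] -> miss, prune

Summary -> nodes [0, 4, 5, 9, 6, 8, 11, 10]; box-tests=8; leaf-entries=1; first=P8

== RESULT ==
[0, 4, 5, 9, 6, 8, 11, 10]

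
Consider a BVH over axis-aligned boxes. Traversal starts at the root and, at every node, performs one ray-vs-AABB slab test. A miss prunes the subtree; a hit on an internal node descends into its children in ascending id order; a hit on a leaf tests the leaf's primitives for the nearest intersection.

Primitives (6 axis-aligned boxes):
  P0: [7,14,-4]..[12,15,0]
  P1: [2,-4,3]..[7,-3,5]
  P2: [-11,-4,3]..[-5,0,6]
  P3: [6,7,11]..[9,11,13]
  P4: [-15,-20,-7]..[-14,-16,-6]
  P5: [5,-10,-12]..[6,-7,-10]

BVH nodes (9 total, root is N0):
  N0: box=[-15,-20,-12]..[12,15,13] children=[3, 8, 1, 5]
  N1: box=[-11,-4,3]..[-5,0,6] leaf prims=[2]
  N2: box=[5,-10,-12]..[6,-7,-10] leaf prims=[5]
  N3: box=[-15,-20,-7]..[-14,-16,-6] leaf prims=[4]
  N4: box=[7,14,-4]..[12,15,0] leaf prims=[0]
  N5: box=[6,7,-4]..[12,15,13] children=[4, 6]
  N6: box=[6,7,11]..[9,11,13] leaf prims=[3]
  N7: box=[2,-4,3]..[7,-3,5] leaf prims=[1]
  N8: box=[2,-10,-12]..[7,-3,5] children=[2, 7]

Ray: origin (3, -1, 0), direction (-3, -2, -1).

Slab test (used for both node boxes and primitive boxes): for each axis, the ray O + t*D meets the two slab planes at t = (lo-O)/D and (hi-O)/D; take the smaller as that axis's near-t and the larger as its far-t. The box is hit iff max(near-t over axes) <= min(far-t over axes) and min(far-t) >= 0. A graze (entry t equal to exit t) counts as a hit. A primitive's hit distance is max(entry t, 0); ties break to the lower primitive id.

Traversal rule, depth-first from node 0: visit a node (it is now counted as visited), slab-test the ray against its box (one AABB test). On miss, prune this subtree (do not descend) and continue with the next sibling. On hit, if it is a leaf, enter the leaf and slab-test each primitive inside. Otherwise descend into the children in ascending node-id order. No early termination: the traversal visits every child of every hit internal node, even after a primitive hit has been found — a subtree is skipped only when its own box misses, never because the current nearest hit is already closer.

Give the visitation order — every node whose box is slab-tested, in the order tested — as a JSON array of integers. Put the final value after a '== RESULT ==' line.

Walk:
N0 x:[-3,6] y:[-8,19/2] z:[-13,12] -> hit [-3,6], descend [1, 3, 5, 8]
  N1 x:[8/3,14/3] y:[-1/2,3/2] z:[-6,-3] -> miss, prune
  N3 x:[17/3,6] y:[15/2,19/2] z:[6,7] -> miss, prune
  N5 x:[-3,-1] y:[-8,-4] z:[-13,4] -> miss, prune
  N8 x:[-4/3,1/3] y:[1,9/2] z:[-5,12] -> miss, prune

order=[0, 1, 3, 5, 8]  |boxes|=5  |leaves|=0  hit=miss

== RESULT ==
[0, 1, 3, 5, 8]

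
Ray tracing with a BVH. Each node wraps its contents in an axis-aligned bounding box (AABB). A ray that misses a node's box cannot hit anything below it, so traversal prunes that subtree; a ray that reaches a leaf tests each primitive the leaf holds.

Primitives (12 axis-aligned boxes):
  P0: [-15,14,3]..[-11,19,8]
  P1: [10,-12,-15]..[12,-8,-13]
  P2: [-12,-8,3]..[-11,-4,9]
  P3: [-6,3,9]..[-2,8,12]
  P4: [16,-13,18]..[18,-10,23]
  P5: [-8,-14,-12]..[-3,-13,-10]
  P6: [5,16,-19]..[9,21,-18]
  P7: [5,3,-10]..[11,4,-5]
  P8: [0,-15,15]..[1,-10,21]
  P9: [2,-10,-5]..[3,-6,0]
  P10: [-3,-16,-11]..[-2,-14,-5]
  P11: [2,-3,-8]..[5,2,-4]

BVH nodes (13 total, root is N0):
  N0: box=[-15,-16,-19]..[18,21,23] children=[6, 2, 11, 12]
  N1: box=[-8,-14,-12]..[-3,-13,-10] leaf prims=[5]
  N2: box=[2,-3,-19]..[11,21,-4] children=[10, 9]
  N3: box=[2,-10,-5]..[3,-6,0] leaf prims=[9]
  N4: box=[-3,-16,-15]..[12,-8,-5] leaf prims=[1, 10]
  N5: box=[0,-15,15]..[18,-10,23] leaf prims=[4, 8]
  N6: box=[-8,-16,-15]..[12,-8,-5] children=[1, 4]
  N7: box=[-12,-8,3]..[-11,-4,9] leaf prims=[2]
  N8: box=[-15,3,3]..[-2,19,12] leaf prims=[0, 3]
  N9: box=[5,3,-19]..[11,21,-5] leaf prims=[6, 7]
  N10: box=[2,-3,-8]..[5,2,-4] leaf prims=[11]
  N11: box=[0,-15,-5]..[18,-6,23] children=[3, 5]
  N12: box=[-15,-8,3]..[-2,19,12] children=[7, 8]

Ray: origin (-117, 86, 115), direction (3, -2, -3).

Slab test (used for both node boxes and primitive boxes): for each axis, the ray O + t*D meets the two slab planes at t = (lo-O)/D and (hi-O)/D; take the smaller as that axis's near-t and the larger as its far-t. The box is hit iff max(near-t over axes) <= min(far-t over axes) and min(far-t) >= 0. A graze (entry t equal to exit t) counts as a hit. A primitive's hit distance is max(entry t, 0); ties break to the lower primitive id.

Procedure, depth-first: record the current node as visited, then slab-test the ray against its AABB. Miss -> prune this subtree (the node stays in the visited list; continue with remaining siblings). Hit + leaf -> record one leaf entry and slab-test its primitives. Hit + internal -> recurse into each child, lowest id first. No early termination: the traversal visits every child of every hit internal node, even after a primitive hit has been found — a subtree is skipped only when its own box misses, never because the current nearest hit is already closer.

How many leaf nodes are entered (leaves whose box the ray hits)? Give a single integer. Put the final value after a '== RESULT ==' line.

Traverse from the root:
N0 x:[34,45] y:[65/2,51] z:[92/3,134/3] -> hit [34,134/3], descend [2, 6, 11, 12]
  N2 x:[119/3,128/3] y:[65/2,89/2] z:[119/3,134/3] -> hit [119/3,128/3], descend [9, 10]
    N9 x:[122/3,128/3] y:[65/2,83/2] z:[40,134/3] -> hit [122/3,83/2] leaf, test {P6(miss), P7@t=41}
    N10 x:[119/3,122/3] y:[42,89/2] z:[119/3,41] -> miss, prune
  N6 x:[109/3,43] y:[47,51] z:[40,130/3] -> miss, prune
  N11 x:[39,45] y:[46,101/2] z:[92/3,40] -> miss, prune
  N12 x:[34,115/3] y:[67/2,47] z:[103/3,112/3] -> hit [103/3,112/3], descend [7, 8]
    N7 x:[35,106/3] y:[45,47] z:[106/3,112/3] -> miss, prune
    N8 x:[34,115/3] y:[67/2,83/2] z:[103/3,112/3] -> hit [103/3,112/3] leaf, test {P0(miss), P3(miss)}

Visited [0, 2, 9, 10, 6, 11, 12, 7, 8]. Tests: 9 box, 2 leaf. Nearest: P7.

== RESULT ==
2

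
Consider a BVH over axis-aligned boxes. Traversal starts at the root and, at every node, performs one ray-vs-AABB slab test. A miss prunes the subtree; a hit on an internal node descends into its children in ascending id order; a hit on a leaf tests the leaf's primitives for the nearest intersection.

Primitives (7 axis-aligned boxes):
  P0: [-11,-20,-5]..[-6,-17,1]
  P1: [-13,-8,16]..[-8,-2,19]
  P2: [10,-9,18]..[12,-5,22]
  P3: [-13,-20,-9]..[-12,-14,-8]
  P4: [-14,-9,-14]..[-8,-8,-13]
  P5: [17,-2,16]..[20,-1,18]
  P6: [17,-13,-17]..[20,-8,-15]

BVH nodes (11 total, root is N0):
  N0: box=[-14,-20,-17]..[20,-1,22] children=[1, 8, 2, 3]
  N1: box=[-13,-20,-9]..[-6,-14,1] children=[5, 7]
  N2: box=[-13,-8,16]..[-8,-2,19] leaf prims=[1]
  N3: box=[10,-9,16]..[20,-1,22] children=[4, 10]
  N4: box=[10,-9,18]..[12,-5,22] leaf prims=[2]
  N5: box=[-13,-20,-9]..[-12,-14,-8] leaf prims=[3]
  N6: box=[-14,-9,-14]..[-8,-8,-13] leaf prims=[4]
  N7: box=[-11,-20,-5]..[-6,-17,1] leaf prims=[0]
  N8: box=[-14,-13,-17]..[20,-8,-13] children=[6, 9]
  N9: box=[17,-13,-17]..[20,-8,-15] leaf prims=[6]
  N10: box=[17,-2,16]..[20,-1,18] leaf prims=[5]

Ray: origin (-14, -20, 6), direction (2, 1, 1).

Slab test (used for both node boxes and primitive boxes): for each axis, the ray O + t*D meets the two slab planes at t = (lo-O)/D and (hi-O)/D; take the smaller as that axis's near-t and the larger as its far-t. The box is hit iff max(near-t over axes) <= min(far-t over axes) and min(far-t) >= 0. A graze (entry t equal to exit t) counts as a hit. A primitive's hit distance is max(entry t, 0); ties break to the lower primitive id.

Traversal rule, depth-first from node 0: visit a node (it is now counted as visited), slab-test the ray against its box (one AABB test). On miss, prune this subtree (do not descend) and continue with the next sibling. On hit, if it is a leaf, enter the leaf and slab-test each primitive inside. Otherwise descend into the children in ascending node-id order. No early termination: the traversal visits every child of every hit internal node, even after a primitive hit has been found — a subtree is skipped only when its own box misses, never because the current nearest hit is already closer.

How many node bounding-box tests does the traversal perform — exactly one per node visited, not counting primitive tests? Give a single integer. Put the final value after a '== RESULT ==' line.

Trace the traversal:
N0 x:[0,17] y:[0,19] z:[-23,16] -> hit [0,16], descend [1, 2, 3, 8]
  N1 x:[1/2,4] y:[0,6] z:[-15,-5] -> miss, prune
  N2 x:[1/2,3] y:[12,18] z:[10,13] -> miss, prune
  N3 x:[12,17] y:[11,19] z:[10,16] -> hit [12,16], descend [4, 10]
    N4 x:[12,13] y:[11,15] z:[12,16] -> hit [12,13] leaf, test {P2@t=12}
    N10 x:[31/2,17] y:[18,19] z:[10,12] -> miss, prune
  N8 x:[0,17] y:[7,12] z:[-23,-19] -> miss, prune

7 AABB tests over nodes [0, 1, 2, 3, 4, 10, 8]; 1 leaf entered; closest P2.

== RESULT ==
7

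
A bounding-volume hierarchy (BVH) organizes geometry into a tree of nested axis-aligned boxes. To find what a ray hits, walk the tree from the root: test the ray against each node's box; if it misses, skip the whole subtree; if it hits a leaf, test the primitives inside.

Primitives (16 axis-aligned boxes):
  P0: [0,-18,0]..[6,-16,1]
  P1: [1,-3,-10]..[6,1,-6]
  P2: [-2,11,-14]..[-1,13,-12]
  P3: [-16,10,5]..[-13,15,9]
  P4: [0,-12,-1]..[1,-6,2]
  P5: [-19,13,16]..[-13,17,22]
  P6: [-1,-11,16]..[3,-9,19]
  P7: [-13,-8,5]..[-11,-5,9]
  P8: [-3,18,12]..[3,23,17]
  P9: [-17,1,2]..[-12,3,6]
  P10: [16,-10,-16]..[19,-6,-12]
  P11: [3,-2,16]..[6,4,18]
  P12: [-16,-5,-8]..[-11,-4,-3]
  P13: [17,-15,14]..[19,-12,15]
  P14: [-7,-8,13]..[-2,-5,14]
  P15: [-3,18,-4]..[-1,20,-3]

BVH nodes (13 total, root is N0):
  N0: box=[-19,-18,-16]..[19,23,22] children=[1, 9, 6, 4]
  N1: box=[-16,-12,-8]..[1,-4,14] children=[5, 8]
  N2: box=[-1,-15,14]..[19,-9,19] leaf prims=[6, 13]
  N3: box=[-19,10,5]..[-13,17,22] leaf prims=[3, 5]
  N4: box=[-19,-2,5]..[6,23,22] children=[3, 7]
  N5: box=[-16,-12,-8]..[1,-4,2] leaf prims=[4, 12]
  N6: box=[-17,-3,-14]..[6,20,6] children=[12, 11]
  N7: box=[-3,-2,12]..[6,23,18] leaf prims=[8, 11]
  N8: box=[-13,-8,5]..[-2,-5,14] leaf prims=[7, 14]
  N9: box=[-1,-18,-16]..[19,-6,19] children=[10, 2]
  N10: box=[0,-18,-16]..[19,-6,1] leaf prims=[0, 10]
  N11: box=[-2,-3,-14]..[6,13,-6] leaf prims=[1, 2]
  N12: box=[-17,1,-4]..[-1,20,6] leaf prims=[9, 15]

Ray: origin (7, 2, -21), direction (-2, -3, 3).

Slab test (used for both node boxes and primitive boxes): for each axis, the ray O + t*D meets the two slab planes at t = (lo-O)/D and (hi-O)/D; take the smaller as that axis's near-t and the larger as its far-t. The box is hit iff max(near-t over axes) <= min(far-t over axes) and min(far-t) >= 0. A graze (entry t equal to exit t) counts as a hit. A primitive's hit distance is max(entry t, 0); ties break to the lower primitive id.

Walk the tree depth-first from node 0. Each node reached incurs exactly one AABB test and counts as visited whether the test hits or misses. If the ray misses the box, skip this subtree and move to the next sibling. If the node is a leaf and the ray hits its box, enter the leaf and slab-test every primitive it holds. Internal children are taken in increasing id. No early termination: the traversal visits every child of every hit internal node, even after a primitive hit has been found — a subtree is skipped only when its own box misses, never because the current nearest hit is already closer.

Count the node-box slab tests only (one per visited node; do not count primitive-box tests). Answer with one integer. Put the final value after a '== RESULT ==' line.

Traverse from the root:
N0 x:[-6,13] y:[-7,20/3] z:[5/3,43/3] -> hit [5/3,20/3], descend [1, 4, 6, 9]
  N1 x:[3,23/2] y:[2,14/3] z:[13/3,35/3] -> hit [13/3,14/3], descend [5, 8]
    N5 x:[3,23/2] y:[2,14/3] z:[13/3,23/3] -> hit [13/3,14/3] leaf, test {P4(miss), P12(miss)}
    N8 x:[9/2,10] y:[7/3,10/3] z:[26/3,35/3] -> miss, prune
  N4 x:[1/2,13] y:[-7,4/3] z:[26/3,43/3] -> miss, prune
  N6 x:[1/2,12] y:[-6,5/3] z:[7/3,9] -> miss, prune
  N9 x:[-6,4] y:[8/3,20/3] z:[5/3,40/3] -> hit [8/3,4], descend [2, 10]
    N2 x:[-6,4] y:[11/3,17/3] z:[35/3,40/3] -> miss, prune
    N10 x:[-6,7/2] y:[8/3,20/3] z:[5/3,22/3] -> hit [8/3,7/2] leaf, test {P0(miss), P10(miss)}

Summary -> nodes [0, 1, 5, 8, 4, 6, 9, 2, 10]; box-tests=9; leaf-entries=2; first=miss

== RESULT ==
9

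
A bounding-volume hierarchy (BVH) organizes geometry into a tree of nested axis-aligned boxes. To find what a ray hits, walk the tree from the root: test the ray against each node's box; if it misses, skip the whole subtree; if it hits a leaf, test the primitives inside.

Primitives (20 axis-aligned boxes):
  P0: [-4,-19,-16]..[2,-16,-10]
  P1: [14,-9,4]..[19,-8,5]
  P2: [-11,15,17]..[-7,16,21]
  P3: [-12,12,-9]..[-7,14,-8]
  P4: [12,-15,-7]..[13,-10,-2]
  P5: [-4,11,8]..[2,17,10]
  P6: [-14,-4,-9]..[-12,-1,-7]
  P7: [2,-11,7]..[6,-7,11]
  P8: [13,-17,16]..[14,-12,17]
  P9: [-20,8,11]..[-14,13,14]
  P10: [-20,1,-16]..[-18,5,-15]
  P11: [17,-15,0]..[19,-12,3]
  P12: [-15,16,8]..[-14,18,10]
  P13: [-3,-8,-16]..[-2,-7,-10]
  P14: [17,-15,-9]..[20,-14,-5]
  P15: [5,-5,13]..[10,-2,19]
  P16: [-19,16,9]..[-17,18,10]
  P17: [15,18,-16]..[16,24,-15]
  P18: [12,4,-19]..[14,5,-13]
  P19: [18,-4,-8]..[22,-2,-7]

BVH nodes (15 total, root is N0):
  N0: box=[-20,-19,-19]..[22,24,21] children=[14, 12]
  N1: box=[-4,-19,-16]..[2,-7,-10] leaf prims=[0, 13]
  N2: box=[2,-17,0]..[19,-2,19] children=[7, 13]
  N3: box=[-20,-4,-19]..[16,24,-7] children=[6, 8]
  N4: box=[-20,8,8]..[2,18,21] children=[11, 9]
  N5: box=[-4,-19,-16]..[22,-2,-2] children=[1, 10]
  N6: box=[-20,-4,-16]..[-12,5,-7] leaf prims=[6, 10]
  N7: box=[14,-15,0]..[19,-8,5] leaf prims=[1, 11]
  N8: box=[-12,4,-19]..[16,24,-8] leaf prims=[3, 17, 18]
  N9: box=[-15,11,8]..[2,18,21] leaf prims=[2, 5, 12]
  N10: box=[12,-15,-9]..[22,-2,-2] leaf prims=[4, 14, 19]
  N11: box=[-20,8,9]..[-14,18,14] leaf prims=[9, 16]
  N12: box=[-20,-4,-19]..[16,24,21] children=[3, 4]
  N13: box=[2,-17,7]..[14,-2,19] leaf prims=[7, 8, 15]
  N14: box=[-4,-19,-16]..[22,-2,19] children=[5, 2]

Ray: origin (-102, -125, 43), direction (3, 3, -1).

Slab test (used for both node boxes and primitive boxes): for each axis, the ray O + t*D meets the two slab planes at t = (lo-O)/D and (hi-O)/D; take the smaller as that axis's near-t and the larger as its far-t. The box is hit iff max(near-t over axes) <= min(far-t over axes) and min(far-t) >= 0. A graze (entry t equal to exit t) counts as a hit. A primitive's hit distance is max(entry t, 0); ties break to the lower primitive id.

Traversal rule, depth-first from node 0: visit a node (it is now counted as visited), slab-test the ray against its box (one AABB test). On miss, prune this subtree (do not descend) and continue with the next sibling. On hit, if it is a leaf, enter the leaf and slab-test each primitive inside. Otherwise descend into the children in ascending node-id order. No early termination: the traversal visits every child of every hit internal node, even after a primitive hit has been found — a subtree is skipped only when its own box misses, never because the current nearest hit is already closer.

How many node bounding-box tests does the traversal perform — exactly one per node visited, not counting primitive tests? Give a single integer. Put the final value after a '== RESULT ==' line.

Walk:
N0 x:[82/3,124/3] y:[106/3,149/3] z:[22,62] -> hit [106/3,124/3], descend [12, 14]
  N12 x:[82/3,118/3] y:[121/3,149/3] z:[22,62] -> miss, prune
  N14 x:[98/3,124/3] y:[106/3,41] z:[24,59] -> hit [106/3,41], descend [2, 5]
    N2 x:[104/3,121/3] y:[36,41] z:[24,43] -> hit [36,121/3], descend [7, 13]
      N7 x:[116/3,121/3] y:[110/3,39] z:[38,43] -> hit [116/3,39] leaf, test {P1@t=116/3, P11(miss)}
      N13 x:[104/3,116/3] y:[36,41] z:[24,36] -> hit [36,36] leaf, test {P7(miss), P8(miss), P15(miss)}
    N5 x:[98/3,124/3] y:[106/3,41] z:[45,59] -> miss, prune

7 AABB tests over nodes [0, 12, 14, 2, 7, 13, 5]; 2 leaves entered; closest P1.

== RESULT ==
7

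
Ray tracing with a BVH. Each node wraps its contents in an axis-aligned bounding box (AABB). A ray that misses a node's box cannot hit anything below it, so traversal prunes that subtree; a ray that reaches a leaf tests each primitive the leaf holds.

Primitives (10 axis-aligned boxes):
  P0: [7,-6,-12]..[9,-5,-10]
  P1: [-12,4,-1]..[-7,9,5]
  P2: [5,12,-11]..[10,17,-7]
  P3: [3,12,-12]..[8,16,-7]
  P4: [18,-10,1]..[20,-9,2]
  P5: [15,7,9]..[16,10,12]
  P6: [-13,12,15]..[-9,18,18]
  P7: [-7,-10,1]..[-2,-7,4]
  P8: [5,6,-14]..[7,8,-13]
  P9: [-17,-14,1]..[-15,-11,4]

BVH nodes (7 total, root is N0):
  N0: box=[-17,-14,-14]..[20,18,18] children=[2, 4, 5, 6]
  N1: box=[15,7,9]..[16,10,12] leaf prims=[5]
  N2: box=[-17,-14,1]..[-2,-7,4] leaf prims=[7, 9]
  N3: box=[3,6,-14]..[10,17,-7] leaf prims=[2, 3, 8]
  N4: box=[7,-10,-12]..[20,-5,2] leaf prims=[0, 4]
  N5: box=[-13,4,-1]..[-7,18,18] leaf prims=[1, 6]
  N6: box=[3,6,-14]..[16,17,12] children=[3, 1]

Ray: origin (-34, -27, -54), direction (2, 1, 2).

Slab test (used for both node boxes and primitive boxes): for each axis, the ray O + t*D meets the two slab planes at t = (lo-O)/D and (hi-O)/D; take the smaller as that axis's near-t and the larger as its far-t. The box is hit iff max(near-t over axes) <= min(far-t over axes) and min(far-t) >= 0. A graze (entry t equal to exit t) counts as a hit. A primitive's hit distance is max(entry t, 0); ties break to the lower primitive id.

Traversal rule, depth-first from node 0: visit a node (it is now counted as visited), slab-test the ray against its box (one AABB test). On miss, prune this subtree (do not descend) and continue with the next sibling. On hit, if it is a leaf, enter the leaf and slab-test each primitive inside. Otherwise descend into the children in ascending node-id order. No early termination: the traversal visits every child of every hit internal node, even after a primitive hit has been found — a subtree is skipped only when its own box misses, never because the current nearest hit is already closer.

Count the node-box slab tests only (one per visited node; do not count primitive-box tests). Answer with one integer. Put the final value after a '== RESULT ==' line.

Walk:
N0 x:[17/2,27] y:[13,45] z:[20,36] -> hit [20,27], descend [2, 4, 5, 6]
  N2 x:[17/2,16] y:[13,20] z:[55/2,29] -> miss, prune
  N4 x:[41/2,27] y:[17,22] z:[21,28] -> hit [21,22] leaf, test {P0@t=21, P4(miss)}
  N5 x:[21/2,27/2] y:[31,45] z:[53/2,36] -> miss, prune
  N6 x:[37/2,25] y:[33,44] z:[20,33] -> miss, prune

5 AABB tests over nodes [0, 2, 4, 5, 6]; 1 leaf entered; closest P0.

== RESULT ==
5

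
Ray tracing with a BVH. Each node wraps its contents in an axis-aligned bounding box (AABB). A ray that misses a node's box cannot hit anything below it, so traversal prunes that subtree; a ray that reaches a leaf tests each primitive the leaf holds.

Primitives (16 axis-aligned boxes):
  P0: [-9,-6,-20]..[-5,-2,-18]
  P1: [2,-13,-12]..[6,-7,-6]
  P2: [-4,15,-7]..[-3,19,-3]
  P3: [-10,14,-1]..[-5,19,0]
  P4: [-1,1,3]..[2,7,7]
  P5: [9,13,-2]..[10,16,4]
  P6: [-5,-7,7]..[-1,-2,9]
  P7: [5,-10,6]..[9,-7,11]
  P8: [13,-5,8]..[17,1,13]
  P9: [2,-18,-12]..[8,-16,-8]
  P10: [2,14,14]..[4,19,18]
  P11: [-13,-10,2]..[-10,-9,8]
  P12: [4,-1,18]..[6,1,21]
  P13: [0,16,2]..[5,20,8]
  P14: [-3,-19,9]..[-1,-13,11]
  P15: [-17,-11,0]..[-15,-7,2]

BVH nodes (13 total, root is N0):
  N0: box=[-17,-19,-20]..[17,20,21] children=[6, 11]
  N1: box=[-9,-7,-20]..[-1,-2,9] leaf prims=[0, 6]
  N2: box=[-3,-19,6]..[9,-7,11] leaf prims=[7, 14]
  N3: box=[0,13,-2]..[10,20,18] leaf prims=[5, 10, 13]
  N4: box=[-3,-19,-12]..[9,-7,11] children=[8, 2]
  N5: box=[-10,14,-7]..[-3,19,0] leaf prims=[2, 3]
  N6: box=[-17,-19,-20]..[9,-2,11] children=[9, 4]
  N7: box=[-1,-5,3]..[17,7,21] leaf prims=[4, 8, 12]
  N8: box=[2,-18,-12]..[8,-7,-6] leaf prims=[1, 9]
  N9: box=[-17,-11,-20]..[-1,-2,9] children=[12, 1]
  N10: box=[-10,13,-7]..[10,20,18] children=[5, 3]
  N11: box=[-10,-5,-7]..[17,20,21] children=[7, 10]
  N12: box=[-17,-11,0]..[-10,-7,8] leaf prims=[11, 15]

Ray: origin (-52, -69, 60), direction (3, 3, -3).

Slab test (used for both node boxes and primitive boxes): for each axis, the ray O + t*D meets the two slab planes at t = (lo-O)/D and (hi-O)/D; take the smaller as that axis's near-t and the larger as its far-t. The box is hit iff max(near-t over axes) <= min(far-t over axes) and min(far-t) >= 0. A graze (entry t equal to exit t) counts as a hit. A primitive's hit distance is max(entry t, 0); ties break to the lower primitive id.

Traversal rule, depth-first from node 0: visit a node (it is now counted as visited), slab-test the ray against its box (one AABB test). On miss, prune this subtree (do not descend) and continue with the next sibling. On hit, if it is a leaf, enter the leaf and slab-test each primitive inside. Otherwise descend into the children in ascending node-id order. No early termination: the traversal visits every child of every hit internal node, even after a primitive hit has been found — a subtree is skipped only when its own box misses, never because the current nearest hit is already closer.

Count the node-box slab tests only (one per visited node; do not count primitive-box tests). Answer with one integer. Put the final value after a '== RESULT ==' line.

Walk:
N0 x:[35/3,23] y:[50/3,89/3] z:[13,80/3] -> hit [50/3,23], descend [6, 11]
  N6 x:[35/3,61/3] y:[50/3,67/3] z:[49/3,80/3] -> hit [50/3,61/3], descend [4, 9]
    N4 x:[49/3,61/3] y:[50/3,62/3] z:[49/3,24] -> hit [50/3,61/3], descend [2, 8]
      N2 x:[49/3,61/3] y:[50/3,62/3] z:[49/3,18] -> hit [50/3,18] leaf, test {P7(miss), P14@t=50/3}
      N8 x:[18,20] y:[17,62/3] z:[22,24] -> miss, prune
    N9 x:[35/3,17] y:[58/3,67/3] z:[17,80/3] -> miss, prune
  N11 x:[14,23] y:[64/3,89/3] z:[13,67/3] -> hit [64/3,67/3], descend [7, 10]
    N7 x:[17,23] y:[64/3,76/3] z:[13,19] -> miss, prune
    N10 x:[14,62/3] y:[82/3,89/3] z:[14,67/3] -> miss, prune

Visited [0, 6, 4, 2, 8, 9, 11, 7, 10]. Tests: 9 box, 1 leaf. Nearest: P14.

== RESULT ==
9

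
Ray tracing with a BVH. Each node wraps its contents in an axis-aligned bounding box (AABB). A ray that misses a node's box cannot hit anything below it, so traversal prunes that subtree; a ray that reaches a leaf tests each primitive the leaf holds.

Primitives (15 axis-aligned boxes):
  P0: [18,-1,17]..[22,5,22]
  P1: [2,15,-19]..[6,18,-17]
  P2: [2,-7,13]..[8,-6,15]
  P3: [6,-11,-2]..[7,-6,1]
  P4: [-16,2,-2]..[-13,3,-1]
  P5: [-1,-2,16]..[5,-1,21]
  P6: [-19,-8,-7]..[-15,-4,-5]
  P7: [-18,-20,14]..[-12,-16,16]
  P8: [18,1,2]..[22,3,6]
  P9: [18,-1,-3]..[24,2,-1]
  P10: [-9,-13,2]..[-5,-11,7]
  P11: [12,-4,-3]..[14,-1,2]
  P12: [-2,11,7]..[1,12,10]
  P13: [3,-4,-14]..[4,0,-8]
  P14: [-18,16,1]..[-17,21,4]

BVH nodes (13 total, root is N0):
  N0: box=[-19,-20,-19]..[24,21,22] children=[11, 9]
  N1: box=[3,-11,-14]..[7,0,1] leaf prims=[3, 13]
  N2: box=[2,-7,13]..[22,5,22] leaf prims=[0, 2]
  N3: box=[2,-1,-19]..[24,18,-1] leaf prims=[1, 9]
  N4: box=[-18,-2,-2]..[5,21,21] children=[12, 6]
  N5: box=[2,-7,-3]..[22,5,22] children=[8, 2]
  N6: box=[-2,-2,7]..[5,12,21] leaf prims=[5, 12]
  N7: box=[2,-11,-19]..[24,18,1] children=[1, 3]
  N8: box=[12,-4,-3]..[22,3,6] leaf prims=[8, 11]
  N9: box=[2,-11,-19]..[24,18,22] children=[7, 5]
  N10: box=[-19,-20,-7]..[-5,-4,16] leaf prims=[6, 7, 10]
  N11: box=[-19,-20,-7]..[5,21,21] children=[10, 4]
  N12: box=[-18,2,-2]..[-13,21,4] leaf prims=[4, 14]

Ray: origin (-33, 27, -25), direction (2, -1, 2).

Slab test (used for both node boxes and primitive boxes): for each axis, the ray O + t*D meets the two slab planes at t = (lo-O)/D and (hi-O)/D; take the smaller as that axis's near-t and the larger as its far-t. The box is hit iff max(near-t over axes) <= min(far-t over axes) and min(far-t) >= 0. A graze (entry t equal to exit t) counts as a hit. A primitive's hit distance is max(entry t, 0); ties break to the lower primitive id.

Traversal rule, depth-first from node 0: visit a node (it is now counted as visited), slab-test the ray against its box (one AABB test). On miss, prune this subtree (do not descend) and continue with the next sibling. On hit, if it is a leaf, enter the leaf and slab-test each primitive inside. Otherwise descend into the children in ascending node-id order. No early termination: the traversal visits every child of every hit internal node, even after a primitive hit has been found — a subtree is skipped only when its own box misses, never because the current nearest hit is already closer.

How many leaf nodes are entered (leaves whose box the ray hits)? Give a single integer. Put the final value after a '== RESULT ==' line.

Trace the traversal:
N0 x:[7,57/2] y:[6,47] z:[3,47/2] -> hit [7,47/2], descend [9, 11]
  N9 x:[35/2,57/2] y:[9,38] z:[3,47/2] -> hit [35/2,47/2], descend [5, 7]
    N5 x:[35/2,55/2] y:[22,34] z:[11,47/2] -> hit [22,47/2], descend [2, 8]
      N2 x:[35/2,55/2] y:[22,34] z:[19,47/2] -> hit [22,47/2] leaf, test {P0(miss), P2(miss)}
      N8 x:[45/2,55/2] y:[24,31] z:[11,31/2] -> miss, prune
    N7 x:[35/2,57/2] y:[9,38] z:[3,13] -> miss, prune
  N11 x:[7,19] y:[6,47] z:[9,23] -> hit [9,19], descend [4, 10]
    N4 x:[15/2,19] y:[6,29] z:[23/2,23] -> hit [23/2,19], descend [6, 12]
      N6 x:[31/2,19] y:[15,29] z:[16,23] -> hit [16,19] leaf, test {P5(miss), P12@t=16}
      N12 x:[15/2,10] y:[6,25] z:[23/2,29/2] -> miss, prune
    N10 x:[7,14] y:[31,47] z:[9,41/2] -> miss, prune

Visited [0, 9, 5, 2, 8, 7, 11, 4, 6, 12, 10]. Tests: 11 box, 2 leaf. Nearest: P12.

== RESULT ==
2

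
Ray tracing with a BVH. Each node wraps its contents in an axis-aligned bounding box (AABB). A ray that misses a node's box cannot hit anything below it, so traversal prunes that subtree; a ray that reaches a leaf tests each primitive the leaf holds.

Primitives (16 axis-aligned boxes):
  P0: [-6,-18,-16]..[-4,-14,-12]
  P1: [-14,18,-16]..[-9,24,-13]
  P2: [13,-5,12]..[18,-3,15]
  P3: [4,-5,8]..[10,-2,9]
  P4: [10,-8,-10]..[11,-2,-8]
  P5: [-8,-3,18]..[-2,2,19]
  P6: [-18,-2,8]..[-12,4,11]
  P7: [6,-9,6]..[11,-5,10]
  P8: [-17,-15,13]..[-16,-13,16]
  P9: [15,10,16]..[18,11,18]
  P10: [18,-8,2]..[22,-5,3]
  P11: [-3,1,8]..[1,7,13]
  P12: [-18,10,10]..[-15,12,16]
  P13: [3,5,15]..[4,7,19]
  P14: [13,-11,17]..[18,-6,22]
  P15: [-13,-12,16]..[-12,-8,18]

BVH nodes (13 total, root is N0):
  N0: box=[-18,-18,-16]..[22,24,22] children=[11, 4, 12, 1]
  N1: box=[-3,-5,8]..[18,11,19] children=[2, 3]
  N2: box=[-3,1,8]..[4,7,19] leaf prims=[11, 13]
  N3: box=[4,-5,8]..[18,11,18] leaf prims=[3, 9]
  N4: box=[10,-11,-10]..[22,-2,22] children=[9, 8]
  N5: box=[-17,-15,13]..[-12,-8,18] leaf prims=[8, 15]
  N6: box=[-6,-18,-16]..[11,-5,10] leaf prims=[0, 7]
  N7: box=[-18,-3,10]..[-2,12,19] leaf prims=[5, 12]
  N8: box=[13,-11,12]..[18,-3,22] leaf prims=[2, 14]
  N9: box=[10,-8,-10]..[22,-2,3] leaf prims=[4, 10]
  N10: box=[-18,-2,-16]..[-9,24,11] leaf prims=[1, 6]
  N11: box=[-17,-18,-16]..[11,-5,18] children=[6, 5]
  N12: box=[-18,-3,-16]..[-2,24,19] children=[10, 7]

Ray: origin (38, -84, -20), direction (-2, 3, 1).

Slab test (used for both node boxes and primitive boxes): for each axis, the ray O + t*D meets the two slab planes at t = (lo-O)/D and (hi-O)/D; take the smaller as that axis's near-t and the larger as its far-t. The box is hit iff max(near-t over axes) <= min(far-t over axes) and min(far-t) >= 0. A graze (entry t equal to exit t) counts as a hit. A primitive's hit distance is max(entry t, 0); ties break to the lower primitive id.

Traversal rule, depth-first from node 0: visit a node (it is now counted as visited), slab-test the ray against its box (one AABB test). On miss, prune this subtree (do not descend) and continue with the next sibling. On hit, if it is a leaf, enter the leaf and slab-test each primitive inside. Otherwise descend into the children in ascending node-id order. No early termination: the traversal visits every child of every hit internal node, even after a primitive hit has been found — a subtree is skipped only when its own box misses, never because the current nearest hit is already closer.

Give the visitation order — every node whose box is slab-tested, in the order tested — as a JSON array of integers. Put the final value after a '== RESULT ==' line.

Walk:
N0 x:[8,28] y:[22,36] z:[4,42] -> hit [22,28], descend [1, 4, 11, 12]
  N1 x:[10,41/2] y:[79/3,95/3] z:[28,39] -> miss, prune
  N4 x:[8,14] y:[73/3,82/3] z:[10,42] -> miss, prune
  N11 x:[27/2,55/2] y:[22,79/3] z:[4,38] -> hit [22,79/3], descend [5, 6]
    N5 x:[25,55/2] y:[23,76/3] z:[33,38] -> miss, prune
    N6 x:[27/2,22] y:[22,79/3] z:[4,30] -> hit [22,22] leaf, test {P0(miss), P7(miss)}
  N12 x:[20,28] y:[27,36] z:[4,39] -> hit [27,28], descend [7, 10]
    N7 x:[20,28] y:[27,32] z:[30,39] -> miss, prune
    N10 x:[47/2,28] y:[82/3,36] z:[4,31] -> hit [82/3,28] leaf, test {P1(miss), P6@t=28}

9 AABB tests over nodes [0, 1, 4, 11, 5, 6, 12, 7, 10]; 2 leaves entered; closest P6.

== RESULT ==
[0, 1, 4, 11, 5, 6, 12, 7, 10]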